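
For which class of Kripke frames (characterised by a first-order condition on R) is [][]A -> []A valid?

Density

Suppose □□A→□A is valid. Take Rxy and set V(A)={w : xR²w}. Then □□A at x, so □A at x, so A at y, i.e. ∃z(Rxz∧Rzy).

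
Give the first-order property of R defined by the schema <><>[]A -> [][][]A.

forall x forall y forall z ((x R^2 y & x R^3 z) -> exists w (yRw & z = w))

This is a Sahlqvist (Geach-type) schema ◇^2□^1A → □^3◇^0A.
First-order correspondent: forall x forall y forall z ((x R^2 y & x R^3 z) -> exists w (yRw & z = w)).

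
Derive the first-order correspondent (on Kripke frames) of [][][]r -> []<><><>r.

This is a Sahlqvist (Geach-type) schema ◇^0□^3r → □^1◇^3r.
Minimal-valuation argument: fix x; take any y with xR^0y and any z with xR^1z. Set V(r) to the set of worlds R-reachable from y in exactly 3 steps. Then □^3r holds at y, so the antecedent holds at x; validity forces ◇^3r at z, giving a w with zR^3w and yR^3w.
First-order correspondent: forall x forall z (xRz -> exists w (x R^3 w & z R^3 w)).

forall x forall z (xRz -> exists w (x R^3 w & z R^3 w))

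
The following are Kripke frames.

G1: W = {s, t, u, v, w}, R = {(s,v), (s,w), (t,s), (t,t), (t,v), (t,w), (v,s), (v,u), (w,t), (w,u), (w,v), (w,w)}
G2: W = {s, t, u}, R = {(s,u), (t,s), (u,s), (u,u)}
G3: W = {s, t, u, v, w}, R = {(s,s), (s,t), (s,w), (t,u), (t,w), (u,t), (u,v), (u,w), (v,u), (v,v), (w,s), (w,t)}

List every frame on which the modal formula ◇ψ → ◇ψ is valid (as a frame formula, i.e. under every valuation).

G1, G2, G3

The schema corresponds to a generalized confluence (Geach) condition: ∀x ∀y (xRy → ∃w (y = w ∧ xRw)).
G1: condition met.
G2: condition met.
G3: condition met.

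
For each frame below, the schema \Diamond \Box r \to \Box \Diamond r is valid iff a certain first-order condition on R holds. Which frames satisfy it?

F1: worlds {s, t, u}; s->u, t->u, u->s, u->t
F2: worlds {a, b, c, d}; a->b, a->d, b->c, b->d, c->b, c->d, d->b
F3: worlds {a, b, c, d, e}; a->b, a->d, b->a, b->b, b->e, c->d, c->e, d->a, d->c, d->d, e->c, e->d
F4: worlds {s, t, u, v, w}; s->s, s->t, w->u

F1

This is the axiom for convergence; its first-order frame correspondent is \forall x \forall y \forall z (Rxy \wedge Rxz \to \exists w (Ryw \wedge Rzw)).
F1: holds.
F2: fails — Rab and Rad but b and d have no common successor.
F3: fails — Rbb and Rbe but b and e have no common successor.
F4: fails — Rss and Rst but s and t have no common successor.
Valid on: F1.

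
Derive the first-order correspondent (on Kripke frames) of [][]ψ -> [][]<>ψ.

This is a Sahlqvist (Geach-type) schema ◇^0□^2ψ → □^2◇^1ψ.
Minimal-valuation argument: fix x; take any y with xR^0y and any z with xR^2z. Set V(ψ) to the set of worlds R-reachable from y in exactly 2 steps. Then □^2ψ holds at y, so the antecedent holds at x; validity forces ◇^1ψ at z, giving a w with zR^1w and yR^2w.
First-order correspondent: forall x forall z (x R^2 z -> exists w (x R^2 w & zRw)).

forall x forall z (x R^2 z -> exists w (x R^2 w & zRw))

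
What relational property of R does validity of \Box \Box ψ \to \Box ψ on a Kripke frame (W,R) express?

density: \forall x \forall y (Rxy \to \exists z (Rxz \wedge Rzy))

Suppose □□ψ→□ψ is valid. Take Rxy and set V(ψ)={w : xR²w}. Then □□ψ at x, so □ψ at x, so ψ at y, i.e. ∃z(Rxz∧Rzy).
Conversely, any frame satisfying \forall x \forall y (Rxy \to \exists z (Rxz \wedge Rzy)) validates the schema.
So the correspondent is density.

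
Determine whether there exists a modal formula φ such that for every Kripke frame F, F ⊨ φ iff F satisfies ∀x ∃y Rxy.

Definable; □r → ◇r defines it

The condition is seriality. A defining modal formula is □r → ◇r.
Suppose □r→◇r is valid. At any x set V(r)=W. Then □r at x, so ◇r at x, so x has a successor.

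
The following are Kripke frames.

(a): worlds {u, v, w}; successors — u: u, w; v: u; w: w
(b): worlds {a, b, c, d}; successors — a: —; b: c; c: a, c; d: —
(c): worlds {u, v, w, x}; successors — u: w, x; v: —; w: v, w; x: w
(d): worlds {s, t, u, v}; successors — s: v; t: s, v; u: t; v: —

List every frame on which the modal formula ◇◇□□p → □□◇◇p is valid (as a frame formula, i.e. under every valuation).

Frame correspondent (Sahlqvist): ∀x ∀y ∀z ((xR²y ∧ xR²z) → ∃w (yR²w ∧ zR²w)) — i.e. a generalized confluence (Geach) condition.
(a): condition met.
(b): fails — bR²a, bR²a but no w with aR²w and aR²w.
(c): fails — uR²v, uR²v but no t with vR²t and vR²t.
(d): fails — tR²v, tR²v but no w with vR²w and vR²w.
Valid on: (a).

(a)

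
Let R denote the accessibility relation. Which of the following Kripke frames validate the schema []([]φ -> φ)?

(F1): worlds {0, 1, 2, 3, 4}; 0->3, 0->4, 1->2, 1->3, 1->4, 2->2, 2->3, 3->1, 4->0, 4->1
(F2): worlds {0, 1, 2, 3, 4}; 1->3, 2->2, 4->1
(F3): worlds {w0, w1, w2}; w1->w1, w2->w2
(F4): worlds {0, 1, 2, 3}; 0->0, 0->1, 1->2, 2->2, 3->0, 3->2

The schema corresponds to shift-reflexivity: forall x forall y (Rxy -> Ryy).
(F1): fails — R31 but not R11.
(F2): fails — R41 but not R11.
(F3): holds.
(F4): fails — R01 but not R11.
Valid on: (F3).

(F3)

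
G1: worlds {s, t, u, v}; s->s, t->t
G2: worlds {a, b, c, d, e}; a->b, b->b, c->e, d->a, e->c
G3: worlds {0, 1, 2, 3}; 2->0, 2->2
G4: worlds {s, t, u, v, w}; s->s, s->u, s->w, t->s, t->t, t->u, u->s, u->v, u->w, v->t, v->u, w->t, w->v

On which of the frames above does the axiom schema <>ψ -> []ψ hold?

The schema corresponds to partial functionality: forall x forall y forall z (Rxy & Rxz -> y = z).
G1: satisfies the condition.
G2: satisfies the condition.
G3: fails — 2 sees both 0 and 2.
G4: fails — s sees both s and u.
Valid on: G1, G2.

G1, G2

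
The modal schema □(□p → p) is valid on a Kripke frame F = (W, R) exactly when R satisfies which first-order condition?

Suppose □(□p→p) is valid. Take Rxy and set V(p)={w : Ryw}. Then at y, □p holds; since □(□p→p) at x, □p→p at y, so p at y, i.e. Ryy.
Conversely, on a frame with shift-reflexivity the schema holds at every world under every valuation.
Frame condition: ∀x ∀y (Rxy → Ryy).

Shift-reflexivity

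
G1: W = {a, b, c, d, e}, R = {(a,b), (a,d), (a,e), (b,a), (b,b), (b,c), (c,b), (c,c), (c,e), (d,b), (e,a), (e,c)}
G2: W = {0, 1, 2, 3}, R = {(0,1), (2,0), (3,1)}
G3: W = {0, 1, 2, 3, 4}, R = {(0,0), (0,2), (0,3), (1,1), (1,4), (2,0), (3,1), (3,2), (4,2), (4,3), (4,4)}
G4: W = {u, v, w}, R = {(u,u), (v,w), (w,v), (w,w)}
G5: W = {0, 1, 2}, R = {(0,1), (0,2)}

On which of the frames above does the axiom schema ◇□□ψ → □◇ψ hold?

This is the axiom for a generalized confluence (Geach) condition; its first-order frame correspondent is ∀x ∀y ∀z ((xRy ∧ xRz) → ∃w (yR²w ∧ zRw)).
G1: satisfies the condition.
G2: fails — 0R1, 0R1 but no w with 1R²w and 1Rw.
G3: fails — 3R1, 3R2 but no w with 1R²w and 2Rw.
G4: satisfies the condition.
G5: fails — 0R1, 0R1 but no w with 1R²w and 1Rw.
Valid on: G1, G4.

G1, G4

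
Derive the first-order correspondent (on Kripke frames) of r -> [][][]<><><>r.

forall x forall z (x R^3 z -> exists w (x = w & z R^3 w))

This is a Sahlqvist (Geach-type) schema ◇^0□^0r → □^3◇^3r.
Minimal-valuation argument: fix x; take any y with xR^0y and any z with xR^3z. Set V(r) to the set of worlds R-reachable from y in exactly 0 steps. Then □^0r holds at y, so the antecedent holds at x; validity forces ◇^3r at z, giving a w with zR^3w and yR^0w.
First-order correspondent: forall x forall z (x R^3 z -> exists w (x = w & z R^3 w)).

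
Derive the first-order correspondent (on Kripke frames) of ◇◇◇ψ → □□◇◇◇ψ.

∀x ∀y ∀z ((xR³y ∧ xR²z) → ∃w (y = w ∧ zR³w))

This is a Sahlqvist (Geach-type) schema ◇^3□^0ψ → □^2◇^3ψ.
Minimal-valuation argument: fix x; take any y with xR^3y and any z with xR^2z. Set V(ψ) to the set of worlds R-reachable from y in exactly 0 steps. Then □^0ψ holds at y, so the antecedent holds at x; validity forces ◇^3ψ at z, giving a w with zR^3w and yR^0w.
First-order correspondent: ∀x ∀y ∀z ((xR³y ∧ xR²z) → ∃w (y = w ∧ zR³w)).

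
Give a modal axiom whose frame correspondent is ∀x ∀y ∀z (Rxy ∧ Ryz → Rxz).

The condition is transitivity. The 4 schema □q → □□q defines it.
Suppose □q→□□q is valid. Take Rxy, Ryz and set V(q)={w : Rxw}. Then □q at x, so □□q at x, so □q at y, so q at z, i.e. Rxz.

□q → □□q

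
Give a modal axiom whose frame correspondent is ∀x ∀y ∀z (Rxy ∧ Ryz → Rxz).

This is transitivity; the standard corresponding axiom is 4: □q → □□q.
Suppose □q→□□q is valid. Take Rxy, Ryz and set V(q)={w : Rxw}. Then □q at x, so □□q at x, so □q at y, so q at z, i.e. Rxz.

□q → □□q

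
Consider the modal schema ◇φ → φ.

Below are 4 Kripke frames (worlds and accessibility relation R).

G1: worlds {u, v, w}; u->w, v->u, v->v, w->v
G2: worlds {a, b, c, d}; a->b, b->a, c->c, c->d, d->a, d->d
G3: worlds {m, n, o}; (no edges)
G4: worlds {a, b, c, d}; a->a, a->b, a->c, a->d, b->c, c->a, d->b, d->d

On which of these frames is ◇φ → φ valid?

Frame correspondent (Sahlqvist): ∀x ∀y (xRy → ∃w (y = w ∧ x = w)) — i.e. a generalized confluence (Geach) condition.
G1: fails — uRw but w ≠ u.
G2: fails — aRb but b ≠ a.
G3: ✓.
G4: fails — aRb but b ≠ a.

G3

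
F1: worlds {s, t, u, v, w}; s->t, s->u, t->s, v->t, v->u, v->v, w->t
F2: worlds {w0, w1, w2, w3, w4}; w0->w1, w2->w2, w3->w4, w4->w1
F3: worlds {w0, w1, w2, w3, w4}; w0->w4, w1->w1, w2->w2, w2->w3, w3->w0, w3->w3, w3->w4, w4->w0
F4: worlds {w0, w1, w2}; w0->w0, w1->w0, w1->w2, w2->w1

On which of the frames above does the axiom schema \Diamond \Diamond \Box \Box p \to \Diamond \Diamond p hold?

This is the axiom for a generalized confluence (Geach) condition; its first-order frame correspondent is \forall x \forall y (x R^2 y \to \exists w (y R^2 w \wedge x R^2 w)).
F1: fails — tR²u but no w* with uR²w* and tR²w*.
F2: fails — w3R²w1 but no w with w1R²w and w3R²w.
F3: satisfies the condition.
F4: satisfies the condition.
Valid on: F3, F4.

F3, F4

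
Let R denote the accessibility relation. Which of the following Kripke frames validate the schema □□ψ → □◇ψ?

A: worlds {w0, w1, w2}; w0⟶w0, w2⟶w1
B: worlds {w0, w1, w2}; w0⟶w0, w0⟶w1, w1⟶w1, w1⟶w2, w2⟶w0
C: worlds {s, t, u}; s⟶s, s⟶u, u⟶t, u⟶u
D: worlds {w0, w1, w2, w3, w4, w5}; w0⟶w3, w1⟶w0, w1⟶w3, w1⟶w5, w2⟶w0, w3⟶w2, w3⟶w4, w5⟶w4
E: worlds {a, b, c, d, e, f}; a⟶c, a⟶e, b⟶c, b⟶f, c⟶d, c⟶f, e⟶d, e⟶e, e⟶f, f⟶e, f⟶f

Frame correspondent (Sahlqvist): ∀x ∀z (xRz → ∃w (xR²w ∧ zRw)) — i.e. a generalized confluence (Geach) condition.
A: fails — w2Rw1 but no w with w2R²w and w1Rw.
B: ✓.
C: fails — uRt but no w with uR²w and tRw.
D: fails — w3Rw4 but no w with w3R²w and w4Rw.
E: fails — cRd but no w with cR²w and dRw.
Valid on: B.

B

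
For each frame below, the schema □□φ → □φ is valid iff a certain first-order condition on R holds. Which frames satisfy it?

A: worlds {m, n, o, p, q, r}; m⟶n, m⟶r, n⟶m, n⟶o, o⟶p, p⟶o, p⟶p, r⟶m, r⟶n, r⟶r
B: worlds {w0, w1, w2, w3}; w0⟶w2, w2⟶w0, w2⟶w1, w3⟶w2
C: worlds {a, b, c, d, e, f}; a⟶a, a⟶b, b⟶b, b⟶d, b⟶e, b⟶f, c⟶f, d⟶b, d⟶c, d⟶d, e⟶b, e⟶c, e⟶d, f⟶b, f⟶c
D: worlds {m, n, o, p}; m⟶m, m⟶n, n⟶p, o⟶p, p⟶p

This is the axiom for density; its first-order frame correspondent is ∀x ∀y (Rxy → ∃z (Rxz ∧ Rzy)).
A: fails — Rno but no z with Rnz and Rzo.
B: fails — Rw0w2 but no z with Rw0z and Rzw2.
C: fails — Rcf but no z with Rcz and Rzf.
D: ✓.
Valid on: D.

D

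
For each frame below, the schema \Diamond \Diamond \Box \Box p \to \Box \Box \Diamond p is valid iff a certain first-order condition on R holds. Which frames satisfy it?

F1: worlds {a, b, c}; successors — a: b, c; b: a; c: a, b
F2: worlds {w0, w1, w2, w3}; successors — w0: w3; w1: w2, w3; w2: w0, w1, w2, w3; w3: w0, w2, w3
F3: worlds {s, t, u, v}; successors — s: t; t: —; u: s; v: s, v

F2

The schema corresponds to a generalized confluence (Geach) condition: \forall x \forall y \forall z ((x R^2 y \wedge x R^2 z) \to \exists w (y R^2 w \wedge zRw)).
F1: fails — aR²b, aR²b but no w with bR²w and bRw.
F2: satisfies the condition.
F3: fails — uR²t, uR²t but no w with tR²w and tRw.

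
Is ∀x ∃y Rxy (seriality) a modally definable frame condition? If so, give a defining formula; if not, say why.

Yes — defined by □p → ◇p

This is a Sahlqvist condition; the D axiom □p → ◇p defines it.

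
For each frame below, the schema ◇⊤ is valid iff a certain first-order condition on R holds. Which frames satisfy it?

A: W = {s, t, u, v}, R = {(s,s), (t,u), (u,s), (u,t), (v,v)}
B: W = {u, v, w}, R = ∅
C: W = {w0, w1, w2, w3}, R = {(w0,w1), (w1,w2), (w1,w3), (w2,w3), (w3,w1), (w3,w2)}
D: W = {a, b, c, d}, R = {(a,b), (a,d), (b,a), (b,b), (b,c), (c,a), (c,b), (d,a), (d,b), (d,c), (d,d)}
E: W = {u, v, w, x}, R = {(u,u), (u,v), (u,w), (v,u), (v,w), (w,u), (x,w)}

A, C, D, E

The schema corresponds to seriality: ∀x ∃y Rxy.
A: condition met.
B: fails — world u has no successor.
C: condition met.
D: condition met.
E: condition met.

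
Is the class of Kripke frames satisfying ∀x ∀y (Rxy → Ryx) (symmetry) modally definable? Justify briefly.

Definable; r → □◇r defines it

The condition is symmetry. A defining modal formula is r → □◇r.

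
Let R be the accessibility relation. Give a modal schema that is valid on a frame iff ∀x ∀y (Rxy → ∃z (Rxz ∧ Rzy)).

The condition is density. The C4 schema □□ψ → □ψ defines it.
Suppose □□ψ→□ψ is valid. Take Rxy and set V(ψ)={w : xR²w}. Then □□ψ at x, so □ψ at x, so ψ at y, i.e. ∃z(Rxz∧Rzy).

□□ψ → □ψ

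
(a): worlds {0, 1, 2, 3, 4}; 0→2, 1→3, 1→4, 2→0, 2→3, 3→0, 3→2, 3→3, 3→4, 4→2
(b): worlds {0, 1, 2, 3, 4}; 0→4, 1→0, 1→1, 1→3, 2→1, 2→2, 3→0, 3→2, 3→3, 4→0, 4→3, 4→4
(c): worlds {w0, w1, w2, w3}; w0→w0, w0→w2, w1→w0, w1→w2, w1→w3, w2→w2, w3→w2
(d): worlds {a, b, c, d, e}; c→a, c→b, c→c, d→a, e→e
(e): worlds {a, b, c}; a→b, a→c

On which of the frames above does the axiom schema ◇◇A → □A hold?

Frame correspondent (Sahlqvist): ∀x ∀y ∀z ((xR²y ∧ xRz) → ∃w (y = w ∧ z = w)) — i.e. a generalized confluence (Geach) condition.
(a): fails — 0R²0, 0R2 but 0 ≠ 2.
(b): fails — 0R²0, 0R4 but 0 ≠ 4.
(c): fails — w0R²w0, w0Rw2 but w0 ≠ w2.
(d): fails — cR²a, cRb but a ≠ b.
(e): satisfies the condition.
Valid on: (e).

(e)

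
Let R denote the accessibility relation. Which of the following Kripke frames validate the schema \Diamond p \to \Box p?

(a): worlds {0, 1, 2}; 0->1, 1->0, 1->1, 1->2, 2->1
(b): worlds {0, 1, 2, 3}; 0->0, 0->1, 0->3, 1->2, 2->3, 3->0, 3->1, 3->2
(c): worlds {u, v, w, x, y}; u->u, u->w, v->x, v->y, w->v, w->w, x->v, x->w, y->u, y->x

none

This is the axiom for partial functionality; its first-order frame correspondent is \forall x \forall y \forall z (Rxy \wedge Rxz \to y = z).
(a): fails — 1 sees both 0 and 1.
(b): fails — 0 sees both 0 and 1.
(c): fails — u sees both u and w.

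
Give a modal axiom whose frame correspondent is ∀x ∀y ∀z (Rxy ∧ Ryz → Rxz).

A defining formula is □s → □□s (the 4 axiom).
Suppose □s→□□s is valid. Take Rxy, Ryz and set V(s)={w : Rxw}. Then □s at x, so □□s at x, so □s at y, so s at z, i.e. Rxz.

□s → □□s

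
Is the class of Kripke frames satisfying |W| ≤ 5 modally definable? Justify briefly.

If a class were modally definable it would be closed under disjoint unions (Goldblatt–Thomason).
Any modal formula valid on each of 6 disjoint one-world frames is valid on their disjoint union (validity is preserved under disjoint unions). Each one-world frame has |W|=1≤5, but the union has |W|=6.
So the class is not modally definable.

No — not modally definable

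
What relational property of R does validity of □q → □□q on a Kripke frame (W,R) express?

Suppose □q→□□q is valid. Take Rxy, Ryz and set V(q)={w : Rxw}. Then □q at x, so □□q at x, so □q at y, so q at z, i.e. Rxz.
Conversely, any frame satisfying ∀x ∀y ∀z (Rxy ∧ Ryz → Rxz) validates the schema.
So the correspondent is transitivity.

transitivity: ∀x ∀y ∀z (Rxy ∧ Ryz → Rxz)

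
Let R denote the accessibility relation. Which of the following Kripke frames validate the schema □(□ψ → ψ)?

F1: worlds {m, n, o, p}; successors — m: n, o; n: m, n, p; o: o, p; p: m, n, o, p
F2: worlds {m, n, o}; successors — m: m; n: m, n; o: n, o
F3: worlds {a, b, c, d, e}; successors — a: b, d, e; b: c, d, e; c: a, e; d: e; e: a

Frame correspondent (Sahlqvist): ∀x ∀y (Rxy → Ryy) — i.e. shift-reflexivity.
F1: fails — Rpm but not Rmm.
F2: holds.
F3: fails — Rbc but not Rcc.
Valid on: F2.

F2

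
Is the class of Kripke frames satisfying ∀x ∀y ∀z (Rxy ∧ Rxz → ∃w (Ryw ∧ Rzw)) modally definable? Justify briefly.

Definable; ◇□r → □◇r defines it

The condition is convergence. A defining modal formula is ◇□r → □◇r.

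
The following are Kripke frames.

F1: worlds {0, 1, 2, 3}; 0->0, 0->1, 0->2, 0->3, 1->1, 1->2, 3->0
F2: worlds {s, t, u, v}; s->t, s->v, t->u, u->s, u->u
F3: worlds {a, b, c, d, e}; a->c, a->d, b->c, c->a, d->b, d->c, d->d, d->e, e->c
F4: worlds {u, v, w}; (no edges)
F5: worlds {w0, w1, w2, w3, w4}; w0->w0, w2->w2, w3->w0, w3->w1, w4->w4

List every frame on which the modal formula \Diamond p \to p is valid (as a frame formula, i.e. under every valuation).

This is the axiom for a generalized confluence (Geach) condition; its first-order frame correspondent is \forall x \forall y (xRy \to \exists w (y = w \wedge x = w)).
F1: fails — 0R1 but 1 ≠ 0.
F2: fails — sRt but t ≠ s.
F3: fails — aRc but c ≠ a.
F4: ✓.
F5: fails — w3Rw0 but w0 ≠ w3.

F4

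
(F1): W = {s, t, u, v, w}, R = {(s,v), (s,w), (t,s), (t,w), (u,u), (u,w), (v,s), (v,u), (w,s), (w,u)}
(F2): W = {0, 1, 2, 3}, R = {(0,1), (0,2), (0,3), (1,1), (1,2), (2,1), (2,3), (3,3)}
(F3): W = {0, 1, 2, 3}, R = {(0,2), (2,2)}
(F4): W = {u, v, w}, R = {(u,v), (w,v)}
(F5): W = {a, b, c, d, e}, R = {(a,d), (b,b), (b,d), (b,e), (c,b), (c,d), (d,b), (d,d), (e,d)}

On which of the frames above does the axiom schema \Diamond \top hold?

The schema corresponds to seriality: \forall x \exists y Rxy.
(F1): ✓.
(F2): ✓.
(F3): fails — world 1 has no successor.
(F4): fails — world v has no successor.
(F5): ✓.

(F1), (F2), (F5)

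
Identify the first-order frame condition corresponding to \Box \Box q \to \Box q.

Suppose □□q→□q is valid. Take Rxy and set V(q)={w : xR²w}. Then □□q at x, so □q at x, so q at y, i.e. ∃z(Rxz∧Rzy).
Conversely, any frame satisfying \forall x \forall y (Rxy \to \exists z (Rxz \wedge Rzy)) validates the schema.
So the correspondent is density.

Density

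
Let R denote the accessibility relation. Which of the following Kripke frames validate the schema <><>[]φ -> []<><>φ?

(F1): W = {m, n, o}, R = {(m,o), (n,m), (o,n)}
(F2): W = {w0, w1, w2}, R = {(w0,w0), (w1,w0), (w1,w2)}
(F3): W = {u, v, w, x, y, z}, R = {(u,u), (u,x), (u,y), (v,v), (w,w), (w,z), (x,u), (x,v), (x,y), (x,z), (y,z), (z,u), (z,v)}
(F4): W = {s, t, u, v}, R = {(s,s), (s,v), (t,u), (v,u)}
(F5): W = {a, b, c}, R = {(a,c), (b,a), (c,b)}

The schema corresponds to a generalized confluence (Geach) condition: forall x forall y forall z ((x R^2 y & xRz) -> exists w (yRw & z R^2 w)).
(F1): satisfies the condition.
(F2): fails — w1R²w0, w1Rw2 but no w with w0Rw and w2R²w.
(F3): fails — uR²y, uRy but no t with yRt and yR²t.
(F4): fails — sR²s, sRv but no w with sRw and vR²w.
(F5): satisfies the condition.

(F1), (F5)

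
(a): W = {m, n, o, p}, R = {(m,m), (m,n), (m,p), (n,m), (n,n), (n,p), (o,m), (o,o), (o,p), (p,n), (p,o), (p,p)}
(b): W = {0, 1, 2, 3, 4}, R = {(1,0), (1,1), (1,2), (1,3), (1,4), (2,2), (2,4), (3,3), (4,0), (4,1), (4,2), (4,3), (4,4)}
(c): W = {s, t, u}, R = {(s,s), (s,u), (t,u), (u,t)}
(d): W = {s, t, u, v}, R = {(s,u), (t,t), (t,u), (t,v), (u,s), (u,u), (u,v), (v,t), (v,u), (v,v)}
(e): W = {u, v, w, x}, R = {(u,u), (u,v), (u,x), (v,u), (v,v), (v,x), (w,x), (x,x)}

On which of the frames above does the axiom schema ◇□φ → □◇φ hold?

(a), (d), (e)

The schema corresponds to convergence: ∀x ∀y ∀z (Rxy ∧ Rxz → ∃w (Ryw ∧ Rzw)).
(a): ✓.
(b): fails — R10 and R10 but 0 and 0 have no common successor.
(c): fails — Rsu and Rss but u and s have no common successor.
(d): ✓.
(e): ✓.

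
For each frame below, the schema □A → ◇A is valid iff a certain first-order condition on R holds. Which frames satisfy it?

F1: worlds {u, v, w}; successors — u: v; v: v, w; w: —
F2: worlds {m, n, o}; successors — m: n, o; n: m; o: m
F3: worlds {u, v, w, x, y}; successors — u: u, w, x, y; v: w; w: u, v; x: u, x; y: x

This is the axiom for seriality; its first-order frame correspondent is ∀x ∃y Rxy.
F1: fails — world w has no successor.
F2: ✓.
F3: ✓.
Valid on: F2, F3.

F2, F3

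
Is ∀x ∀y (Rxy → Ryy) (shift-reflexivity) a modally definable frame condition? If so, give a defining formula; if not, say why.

Yes — defined by □(□r → r)

The condition is shift-reflexivity. A defining modal formula is □(□r → r).
Suppose □(□r→r) is valid. Take Rxy and set V(r)={w : Ryw}. Then at y, □r holds; since □(□r→r) at x, □r→r at y, so r at y, i.e. Ryy.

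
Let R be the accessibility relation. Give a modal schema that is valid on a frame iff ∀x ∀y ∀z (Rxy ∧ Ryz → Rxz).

□q → □□q

The condition is transitivity. The 4 schema □q → □□q defines it.
Suppose □q→□□q is valid. Take Rxy, Ryz and set V(q)={w : Rxw}. Then □q at x, so □□q at x, so □q at y, so q at z, i.e. Rxz.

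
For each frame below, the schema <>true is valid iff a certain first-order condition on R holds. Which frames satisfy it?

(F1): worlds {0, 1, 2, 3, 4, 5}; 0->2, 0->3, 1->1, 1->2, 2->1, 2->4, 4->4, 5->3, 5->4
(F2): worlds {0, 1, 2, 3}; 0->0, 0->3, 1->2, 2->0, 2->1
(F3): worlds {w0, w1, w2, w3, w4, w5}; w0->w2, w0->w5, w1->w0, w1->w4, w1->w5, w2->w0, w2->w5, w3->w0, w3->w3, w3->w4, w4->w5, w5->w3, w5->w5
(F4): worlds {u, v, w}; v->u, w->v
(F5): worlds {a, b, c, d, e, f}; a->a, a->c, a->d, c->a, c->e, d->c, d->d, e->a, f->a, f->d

(F3)

The schema corresponds to seriality: forall x exists y Rxy.
(F1): fails — world 3 has no successor.
(F2): fails — world 3 has no successor.
(F3): ✓.
(F4): fails — world u has no successor.
(F5): fails — world b has no successor.
Valid on: (F3).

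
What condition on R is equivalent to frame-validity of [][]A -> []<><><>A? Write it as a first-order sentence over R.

forall x forall z (xRz -> exists w (x R^2 w & z R^3 w))

This is a Sahlqvist (Geach-type) schema ◇^0□^2A → □^1◇^3A.
First-order correspondent: forall x forall z (xRz -> exists w (x R^2 w & z R^3 w)).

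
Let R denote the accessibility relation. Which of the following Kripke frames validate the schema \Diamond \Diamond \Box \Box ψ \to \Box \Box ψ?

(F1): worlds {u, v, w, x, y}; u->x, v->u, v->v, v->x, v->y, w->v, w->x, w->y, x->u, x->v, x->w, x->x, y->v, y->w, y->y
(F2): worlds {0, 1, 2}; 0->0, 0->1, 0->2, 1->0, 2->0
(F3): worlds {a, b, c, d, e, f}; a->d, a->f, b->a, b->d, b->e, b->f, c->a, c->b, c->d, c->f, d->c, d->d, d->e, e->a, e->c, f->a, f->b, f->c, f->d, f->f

This is the axiom for a generalized confluence (Geach) condition; its first-order frame correspondent is \forall x \forall y \forall z ((x R^2 y \wedge x R^2 z) \to \exists w (y R^2 w \wedge z = w)).
(F1): fails — vR²u, vR²y but no t with uR²t and y=t.
(F2): ✓.
(F3): fails — aR²e, aR²c but no w with eR²w and c=w.
Valid on: (F2).

(F2)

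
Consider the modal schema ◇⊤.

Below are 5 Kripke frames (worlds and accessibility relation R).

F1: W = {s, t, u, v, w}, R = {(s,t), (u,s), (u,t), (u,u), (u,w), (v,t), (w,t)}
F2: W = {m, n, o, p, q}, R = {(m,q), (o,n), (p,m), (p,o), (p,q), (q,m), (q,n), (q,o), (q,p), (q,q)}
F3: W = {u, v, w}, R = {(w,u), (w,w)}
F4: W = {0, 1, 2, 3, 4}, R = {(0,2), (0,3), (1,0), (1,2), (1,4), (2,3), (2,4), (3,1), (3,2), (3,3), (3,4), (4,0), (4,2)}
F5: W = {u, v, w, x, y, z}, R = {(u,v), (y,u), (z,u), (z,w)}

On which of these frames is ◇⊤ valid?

F4

This is the axiom for seriality; its first-order frame correspondent is ∀x ∃y Rxy.
F1: fails — world t has no successor.
F2: fails — world n has no successor.
F3: fails — world u has no successor.
F4: holds.
F5: fails — world v has no successor.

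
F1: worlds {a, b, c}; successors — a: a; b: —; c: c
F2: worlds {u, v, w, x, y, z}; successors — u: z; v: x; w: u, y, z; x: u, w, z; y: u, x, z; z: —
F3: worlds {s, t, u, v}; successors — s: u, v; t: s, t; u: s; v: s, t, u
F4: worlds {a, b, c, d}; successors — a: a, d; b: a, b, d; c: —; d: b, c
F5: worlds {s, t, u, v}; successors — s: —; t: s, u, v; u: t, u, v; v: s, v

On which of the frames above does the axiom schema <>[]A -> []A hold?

F1

This is the axiom for the Euclidean property; its first-order frame correspondent is forall x forall y forall z (Rxy & Rxz -> Ryz).
F1: satisfies the condition.
F2: fails — Ruz and Ruz but not Rzz.
F3: fails — Rsv and Rsv but not Rvv.
F4: fails — Rad and Raa but not Rda.
F5: fails — Rtv and Rtu but not Rvu.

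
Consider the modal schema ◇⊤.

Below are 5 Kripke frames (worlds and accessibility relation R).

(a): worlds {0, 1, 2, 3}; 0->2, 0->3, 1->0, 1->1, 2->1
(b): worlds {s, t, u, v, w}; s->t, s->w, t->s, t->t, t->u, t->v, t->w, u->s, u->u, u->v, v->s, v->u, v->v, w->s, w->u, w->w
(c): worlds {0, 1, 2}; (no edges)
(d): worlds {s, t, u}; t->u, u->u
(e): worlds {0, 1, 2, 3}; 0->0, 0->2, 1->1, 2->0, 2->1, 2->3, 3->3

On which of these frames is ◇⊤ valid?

(b), (e)

Frame correspondent (Sahlqvist): ∀x ∃y Rxy — i.e. seriality.
(a): fails — world 3 has no successor.
(b): satisfies the condition.
(c): fails — world 0 has no successor.
(d): fails — world s has no successor.
(e): satisfies the condition.
Valid on: (b), (e).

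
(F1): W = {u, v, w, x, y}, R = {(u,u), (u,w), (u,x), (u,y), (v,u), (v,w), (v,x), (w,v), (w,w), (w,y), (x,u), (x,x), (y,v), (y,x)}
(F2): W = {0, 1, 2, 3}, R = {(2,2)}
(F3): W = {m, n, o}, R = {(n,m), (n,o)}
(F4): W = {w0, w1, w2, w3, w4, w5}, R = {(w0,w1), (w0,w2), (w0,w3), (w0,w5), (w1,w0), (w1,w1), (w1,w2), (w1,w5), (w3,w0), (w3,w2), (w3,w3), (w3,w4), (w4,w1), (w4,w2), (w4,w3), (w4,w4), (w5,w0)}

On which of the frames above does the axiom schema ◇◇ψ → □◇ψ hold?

(F2), (F3)

The schema corresponds to a generalized confluence (Geach) condition: ∀x ∀y ∀z ((xR²y ∧ xRz) → ∃w (y = w ∧ zRw)).
(F1): fails — uR²u, uRw but no t with u=t and wRt.
(F2): holds.
(F3): holds.
(F4): fails — w0R²w0, w0Rw2 but no w with w0=w and w2Rw.
Valid on: (F2), (F3).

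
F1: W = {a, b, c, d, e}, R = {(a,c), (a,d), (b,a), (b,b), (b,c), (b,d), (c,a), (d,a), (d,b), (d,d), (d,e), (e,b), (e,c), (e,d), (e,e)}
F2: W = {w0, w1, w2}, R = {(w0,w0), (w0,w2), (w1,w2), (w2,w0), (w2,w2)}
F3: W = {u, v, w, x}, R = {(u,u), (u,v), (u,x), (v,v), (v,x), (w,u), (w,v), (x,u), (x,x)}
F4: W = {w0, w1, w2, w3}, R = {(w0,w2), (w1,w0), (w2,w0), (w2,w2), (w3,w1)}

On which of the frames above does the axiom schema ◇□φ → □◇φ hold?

F2, F3, F4

Frame correspondent (Sahlqvist): ∀x ∀y ∀z (Rxy ∧ Rxz → ∃w (Ryw ∧ Rzw)) — i.e. convergence.
F1: fails — Rbc and Rba but c and a have no common successor.
F2: holds.
F3: holds.
F4: holds.
Valid on: F2, F3, F4.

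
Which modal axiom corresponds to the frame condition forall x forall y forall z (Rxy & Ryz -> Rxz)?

□p → □□p

This is transitivity; the standard corresponding axiom is 4: □p → □□p.
Suppose □p→□□p is valid. Take Rxy, Ryz and set V(p)={w : Rxw}. Then □p at x, so □□p at x, so □p at y, so p at z, i.e. Rxz.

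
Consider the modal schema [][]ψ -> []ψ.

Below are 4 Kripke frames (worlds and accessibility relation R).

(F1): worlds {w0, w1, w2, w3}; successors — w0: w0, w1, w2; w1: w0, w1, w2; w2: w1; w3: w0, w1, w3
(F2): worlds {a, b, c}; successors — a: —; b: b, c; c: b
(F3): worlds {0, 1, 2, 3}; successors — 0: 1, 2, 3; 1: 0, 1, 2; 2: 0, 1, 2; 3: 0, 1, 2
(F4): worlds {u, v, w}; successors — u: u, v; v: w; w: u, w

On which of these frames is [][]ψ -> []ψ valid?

The schema corresponds to density: forall x forall y (Rxy -> exists z (Rxz & Rzy)).
(F1): holds.
(F2): holds.
(F3): fails — R03 but no z with R0z and Rz3.
(F4): holds.
Valid on: (F1), (F2), (F4).

(F1), (F2), (F4)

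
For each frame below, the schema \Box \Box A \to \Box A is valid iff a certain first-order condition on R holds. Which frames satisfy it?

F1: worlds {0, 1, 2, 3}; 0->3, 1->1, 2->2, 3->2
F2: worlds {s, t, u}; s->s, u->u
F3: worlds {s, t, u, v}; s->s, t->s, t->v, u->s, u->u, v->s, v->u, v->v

F2, F3

Frame correspondent (Sahlqvist): \forall x \forall y (Rxy \to \exists z (Rxz \wedge Rzy)) — i.e. density.
F1: fails — R03 but no z with R0z and Rz3.
F2: condition met.
F3: condition met.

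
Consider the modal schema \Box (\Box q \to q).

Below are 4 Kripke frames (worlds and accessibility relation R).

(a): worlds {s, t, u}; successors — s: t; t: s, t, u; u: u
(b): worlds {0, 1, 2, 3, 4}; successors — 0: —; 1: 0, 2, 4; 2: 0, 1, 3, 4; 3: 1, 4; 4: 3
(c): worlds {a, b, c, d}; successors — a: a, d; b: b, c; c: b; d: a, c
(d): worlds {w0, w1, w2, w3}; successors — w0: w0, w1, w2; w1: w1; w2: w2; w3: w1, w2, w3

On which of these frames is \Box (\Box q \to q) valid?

This is the axiom for shift-reflexivity; its first-order frame correspondent is \forall x \forall y (Rxy \to Ryy).
(a): fails — Rts but not Rss.
(b): fails — R10 but not R00.
(c): fails — Rbc but not Rcc.
(d): ✓.
Valid on: (d).

(d)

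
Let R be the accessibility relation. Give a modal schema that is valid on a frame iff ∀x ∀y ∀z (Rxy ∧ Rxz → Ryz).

The condition is the Euclidean property. The 5 schema ◇ψ → □◇ψ defines it.
Suppose ◇ψ→□◇ψ is valid. Take Rxy, Rxz and set V(ψ)={y}. Then ◇ψ at x, so □◇ψ at x, so ◇ψ at z, so some w with Rzw has ψ; w=y, i.e. Rzy. By symmetry of the argument, Ryz.

◇ψ → □◇ψ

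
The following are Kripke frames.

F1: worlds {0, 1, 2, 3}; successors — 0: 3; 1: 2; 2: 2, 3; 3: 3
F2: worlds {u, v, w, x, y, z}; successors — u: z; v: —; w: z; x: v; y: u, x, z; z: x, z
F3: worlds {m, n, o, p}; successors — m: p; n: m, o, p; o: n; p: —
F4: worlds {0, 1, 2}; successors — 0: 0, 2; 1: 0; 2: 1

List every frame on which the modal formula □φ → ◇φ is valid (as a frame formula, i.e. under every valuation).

F1, F4

Frame correspondent (Sahlqvist): ∀x ∃y Rxy — i.e. seriality.
F1: holds.
F2: fails — world v has no successor.
F3: fails — world p has no successor.
F4: holds.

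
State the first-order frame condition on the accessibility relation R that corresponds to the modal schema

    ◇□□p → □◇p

This is a Sahlqvist (Geach-type) schema ◇^1□^2p → □^1◇^1p.
First-order correspondent: ∀x ∀y ∀z ((xRy ∧ xRz) → ∃w (yR²w ∧ zRw)).

∀x ∀y ∀z ((xRy ∧ xRz) → ∃w (yR²w ∧ zRw))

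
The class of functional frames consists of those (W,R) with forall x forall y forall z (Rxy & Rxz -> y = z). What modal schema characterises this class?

This is partial functionality; the standard corresponding axiom is CD: ◇p → □p.
Suppose ◇p→□p is valid. Take Rxy, Rxz and set V(p)={y}. Then ◇p at x, so □p at x, so p at z, i.e. z=y.

◇p → □p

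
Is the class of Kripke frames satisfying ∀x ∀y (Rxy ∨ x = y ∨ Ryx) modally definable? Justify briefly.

Modal frame validity is preserved under disjoint unions.
Take 4 disjoint single-world reflexive frames: each is trivially connected, but their disjoint union has 4 worlds with no edge between distinct components, so it is not connected.
Hence connectedness of R is not modally definable.

No — not modally definable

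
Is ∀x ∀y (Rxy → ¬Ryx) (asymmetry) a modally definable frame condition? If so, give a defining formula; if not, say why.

If a class were modally definable it would be closed under surjective bounded morphisms (Goldblatt–Thomason).
The 3-cycle (worlds s,t,u with s→t→u→s) is asymmetric. Mapping every world to a single reflexive point • is a surjective bounded morphism, and the reflexive point is not asymmetric (R•• but asymmetry requires ¬R••).
Hence asymmetry is not modally definable.

No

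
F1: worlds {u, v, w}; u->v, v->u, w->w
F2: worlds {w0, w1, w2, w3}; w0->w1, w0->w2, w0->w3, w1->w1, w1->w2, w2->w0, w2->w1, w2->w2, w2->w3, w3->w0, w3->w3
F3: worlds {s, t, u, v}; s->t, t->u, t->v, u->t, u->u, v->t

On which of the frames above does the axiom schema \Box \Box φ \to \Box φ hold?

F2

The schema corresponds to density: \forall x \forall y (Rxy \to \exists z (Rxz \wedge Rzy)).
F1: fails — Ruv but no z with Ruz and Rzv.
F2: satisfies the condition.
F3: fails — Rtv but no z with Rtz and Rzv.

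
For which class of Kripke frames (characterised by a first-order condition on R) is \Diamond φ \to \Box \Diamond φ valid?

This is the 5 axiom.
Its frame correspondent is the Euclidean property — \forall x \forall y \forall z (Rxy \wedge Rxz \to Ryz).

The Euclidean property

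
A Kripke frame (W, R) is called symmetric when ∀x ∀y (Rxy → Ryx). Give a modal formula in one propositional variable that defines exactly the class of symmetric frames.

q → □◇q

A defining formula is q → □◇q (the B axiom).
Suppose q→□◇q is valid. Take Rxy and set V(q)={x}. Then q at x, so □◇q at x, so ◇q at y, so some z with Ryz has q; z=x, i.e. Ryx.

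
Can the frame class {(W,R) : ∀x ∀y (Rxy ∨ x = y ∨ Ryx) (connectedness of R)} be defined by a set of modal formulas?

If a class were modally definable it would be closed under disjoint unions (Goldblatt–Thomason).
Take 4 disjoint single-world reflexive frames: each is trivially connected, but their disjoint union has 4 worlds with no edge between distinct components, so it is not connected.
So no modal formula (or set of formulas) defines exactly the connected frames.

No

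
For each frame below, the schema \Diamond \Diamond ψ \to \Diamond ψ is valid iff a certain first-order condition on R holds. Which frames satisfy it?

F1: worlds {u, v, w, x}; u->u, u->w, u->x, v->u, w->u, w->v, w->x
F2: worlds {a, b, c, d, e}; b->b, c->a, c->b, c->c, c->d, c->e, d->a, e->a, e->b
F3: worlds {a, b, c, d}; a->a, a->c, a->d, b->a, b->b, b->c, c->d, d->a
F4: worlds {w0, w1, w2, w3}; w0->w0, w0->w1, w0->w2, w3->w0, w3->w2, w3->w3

This is the axiom for transitivity; its first-order frame correspondent is \forall x \forall y \forall z (Rxy \wedge Ryz \to Rxz).
F1: fails — Ruw and Rwv but not Ruv.
F2: satisfies the condition.
F3: fails — Rbc and Rcd but not Rbd.
F4: fails — Rw3w0 and Rw0w1 but not Rw3w1.

F2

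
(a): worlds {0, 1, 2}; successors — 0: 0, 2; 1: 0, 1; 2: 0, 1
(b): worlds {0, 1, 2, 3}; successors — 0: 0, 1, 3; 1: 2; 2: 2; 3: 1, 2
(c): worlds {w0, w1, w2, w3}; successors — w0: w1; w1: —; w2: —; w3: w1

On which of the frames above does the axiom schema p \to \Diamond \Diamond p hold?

Frame correspondent (Sahlqvist): \forall x \exists w (x = w \wedge x R^2 w) — i.e. a generalized confluence (Geach) condition.
(a): satisfies the condition.
(b): fails — at 1 but no w with 1=w and 1R²w.
(c): fails — at w0 but no w with w0=w and w0R²w.
Valid on: (a).

(a)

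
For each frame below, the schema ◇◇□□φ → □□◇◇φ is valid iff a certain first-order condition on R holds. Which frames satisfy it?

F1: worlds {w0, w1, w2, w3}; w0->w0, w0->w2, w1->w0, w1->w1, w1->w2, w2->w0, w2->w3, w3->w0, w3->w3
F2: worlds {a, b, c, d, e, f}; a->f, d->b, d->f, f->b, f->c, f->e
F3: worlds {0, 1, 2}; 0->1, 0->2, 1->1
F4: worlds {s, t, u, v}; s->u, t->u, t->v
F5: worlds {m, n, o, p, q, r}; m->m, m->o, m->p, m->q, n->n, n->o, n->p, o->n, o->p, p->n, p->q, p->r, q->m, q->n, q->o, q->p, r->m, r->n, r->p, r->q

Frame correspondent (Sahlqvist): ∀x ∀y ∀z ((xR²y ∧ xR²z) → ∃w (yR²w ∧ zR²w)) — i.e. a generalized confluence (Geach) condition.
F1: ✓.
F2: fails — aR²b, aR²b but no w with bR²w and bR²w.
F3: ✓.
F4: ✓.
F5: ✓.
Valid on: F1, F3, F4, F5.

F1, F3, F4, F5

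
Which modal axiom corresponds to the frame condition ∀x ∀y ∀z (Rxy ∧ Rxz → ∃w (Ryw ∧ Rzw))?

◇□r → □◇r

A defining formula is ◇□r → □◇r (the .2 axiom).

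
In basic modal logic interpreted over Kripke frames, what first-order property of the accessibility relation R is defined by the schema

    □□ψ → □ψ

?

Density

Suppose □□ψ→□ψ is valid. Take Rxy and set V(ψ)={w : xR²w}. Then □□ψ at x, so □ψ at x, so ψ at y, i.e. ∃z(Rxz∧Rzy).
The converse is a direct semantic check.
Frame condition: ∀x ∀y (Rxy → ∃z (Rxz ∧ Rzy)).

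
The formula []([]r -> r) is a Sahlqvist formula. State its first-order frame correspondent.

This is the T□ axiom.
It corresponds to shift-reflexivity: forall x forall y (Rxy -> Ryy).

shift-reflexivity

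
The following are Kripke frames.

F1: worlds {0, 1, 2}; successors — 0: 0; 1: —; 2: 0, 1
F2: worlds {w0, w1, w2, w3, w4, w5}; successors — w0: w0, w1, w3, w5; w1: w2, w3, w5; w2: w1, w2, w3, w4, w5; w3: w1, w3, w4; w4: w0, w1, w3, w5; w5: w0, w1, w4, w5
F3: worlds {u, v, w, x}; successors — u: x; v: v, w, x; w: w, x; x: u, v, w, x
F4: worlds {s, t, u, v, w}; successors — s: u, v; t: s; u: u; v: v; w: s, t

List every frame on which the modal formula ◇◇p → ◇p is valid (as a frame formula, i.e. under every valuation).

F1

The schema corresponds to transitivity: ∀x ∀y ∀z (Rxy ∧ Ryz → Rxz).
F1: ✓.
F2: fails — Rw3w1 and Rw1w5 but not Rw3w5.
F3: fails — Rwx and Rxu but not Rwu.
F4: fails — Rts and Rsv but not Rtv.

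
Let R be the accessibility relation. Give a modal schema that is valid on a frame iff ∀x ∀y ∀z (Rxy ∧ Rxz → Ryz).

A defining formula is ◇q → □◇q (the 5 axiom).
Suppose ◇q→□◇q is valid. Take Rxy, Rxz and set V(q)={y}. Then ◇q at x, so □◇q at x, so ◇q at z, so some w with Rzw has q; w=y, i.e. Rzy. By symmetry of the argument, Ryz.

◇q → □◇q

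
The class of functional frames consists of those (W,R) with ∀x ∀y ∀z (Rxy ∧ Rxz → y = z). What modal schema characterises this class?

A defining formula is ◇r → □r (the CD axiom).

◇r → □r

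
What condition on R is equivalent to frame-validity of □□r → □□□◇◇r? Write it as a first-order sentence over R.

∀x ∀z (xR³z → ∃w (xR²w ∧ zR²w))

This is a Sahlqvist (Geach-type) schema ◇^0□^2r → □^3◇^2r.
First-order correspondent: ∀x ∀z (xR³z → ∃w (xR²w ∧ zR²w)).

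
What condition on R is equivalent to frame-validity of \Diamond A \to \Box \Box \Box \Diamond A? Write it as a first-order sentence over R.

This is a Sahlqvist (Geach-type) schema ◇^1□^0A → □^3◇^1A.
Minimal-valuation argument: fix x; take any y with xR^1y and any z with xR^3z. Set V(A) to the set of worlds R-reachable from y in exactly 0 steps. Then □^0A holds at y, so the antecedent holds at x; validity forces ◇^1A at z, giving a w with zR^1w and yR^0w.
First-order correspondent: \forall x \forall y \forall z ((xRy \wedge x R^3 z) \to \exists w (y = w \wedge zRw)).

\forall x \forall y \forall z ((xRy \wedge x R^3 z) \to \exists w (y = w \wedge zRw))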